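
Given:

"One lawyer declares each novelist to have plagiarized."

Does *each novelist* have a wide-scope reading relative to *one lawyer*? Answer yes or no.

The ECM infinitive is scope-transparent — *each novelist* is free to raise above *one lawyer*.
With no island boundary between them, the object can take inverse scope over the subject via ordinary QR within the clause.

Yes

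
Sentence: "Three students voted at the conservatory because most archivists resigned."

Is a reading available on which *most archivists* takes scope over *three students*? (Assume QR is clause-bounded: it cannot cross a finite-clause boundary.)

No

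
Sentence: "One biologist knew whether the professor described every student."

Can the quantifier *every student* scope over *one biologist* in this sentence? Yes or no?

The target quantifier *every student* is part of the embedded question *whether the professor described every student*.
Embedded wh-clauses are opaque for QR, so the quantifier stays inside the question.
Hence only narrow scope for *every student* (under *one biologist*) survives.
(Only the surface reading survives: one fixed biologist with respect to all the relevant students.)

No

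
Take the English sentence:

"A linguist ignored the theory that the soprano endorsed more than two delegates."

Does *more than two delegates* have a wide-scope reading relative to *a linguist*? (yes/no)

No

The target quantifier *more than two delegates* is part of the complex NP *the theory that the soprano endorsed more than two delegates*.
Noun-complement clauses are scope islands (the Complex NP Constraint): a quantifier inside one cannot scope into the matrix.
So *more than two delegates* cannot raise high enough to outscope *a linguist*; only the surface ordering *a linguist* > *more than two delegates* is available.
(Only the surface reading survives: one fixed linguist with respect to all the relevant delegates.)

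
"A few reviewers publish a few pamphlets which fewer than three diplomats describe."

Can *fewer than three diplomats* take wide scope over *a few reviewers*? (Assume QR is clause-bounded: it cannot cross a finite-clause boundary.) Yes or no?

*fewer than three diplomats* sits inside the relative clause *which fewer than three diplomats describe* modifying *a few pamphlets*.
The relative clause forms an island for QR, so the quantifier is confined to the head noun's restrictor.
So *fewer than three diplomats* cannot raise high enough to outscope *a few reviewers*; only the surface ordering *a few reviewers* > *fewer than three diplomats* is available.

No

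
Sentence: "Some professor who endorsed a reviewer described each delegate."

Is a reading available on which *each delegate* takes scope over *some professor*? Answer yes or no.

Yes

Although the sentence contains a relative clause (*who endorsed a reviewer*), *each delegate* is outside it, in the matrix VP.
Clause-internal QR can adjoin the lower DP above the subject, yielding the inverse reading.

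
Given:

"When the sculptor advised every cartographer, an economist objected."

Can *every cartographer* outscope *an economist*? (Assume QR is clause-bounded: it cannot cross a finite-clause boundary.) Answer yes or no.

No

The DP *every cartographer* is contained in the adjunct clause *when the sculptor advised every cartographer*.
Adjunct clauses are scope islands: a quantifier inside an adjunct cannot raise into the matrix clause.
*every cartographer* > *an economist* would require crossing that boundary, which is illicit.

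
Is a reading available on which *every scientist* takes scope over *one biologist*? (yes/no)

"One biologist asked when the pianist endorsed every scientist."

Structurally, *every scientist* is inside the embedded question *when the pianist endorsed every scientist*.
QR across an interrogative CP boundary is ruled out as a wh-island violation.
Hence only narrow scope for *every scientist* (under *one biologist*) survives.

No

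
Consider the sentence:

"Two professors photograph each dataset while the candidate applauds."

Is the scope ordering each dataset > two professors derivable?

Although there is an adjunct clause, *each dataset* is in the main clause, not inside the adjunct.
Ordinary QR to a clause-peripheral position gives the wide-scope LF for the lower DP.

Yes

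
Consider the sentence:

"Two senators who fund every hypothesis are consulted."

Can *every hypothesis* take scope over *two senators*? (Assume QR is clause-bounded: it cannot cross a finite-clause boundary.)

No

*every hypothesis* is embedded in the relative clause *who fund every hypothesis*.
The relative clause forms an island for QR, so the quantifier is confined to the head noun's restrictor.
*every hypothesis* > *two senators* would require crossing that boundary, which is illicit.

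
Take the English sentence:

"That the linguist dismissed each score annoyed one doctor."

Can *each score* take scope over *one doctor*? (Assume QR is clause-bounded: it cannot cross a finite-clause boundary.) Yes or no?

No

The DP *each score* is contained in the sentential subject *that the linguist dismissed each score*.
Sentential subjects are islands: a quantifier inside the subject clause cannot raise over the matrix predicate.
So *each score* cannot raise to a position above *one doctor*.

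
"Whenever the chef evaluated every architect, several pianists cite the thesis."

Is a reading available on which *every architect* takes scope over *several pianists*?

No

The target quantifier *every architect* is part of the adjunct clause *whenever the chef evaluated every architect*.
Adjuncts are opaque for quantifier raising; a quantifier in an adjunct stays inside it.
So *every architect* cannot raise to a position above *several pianists*.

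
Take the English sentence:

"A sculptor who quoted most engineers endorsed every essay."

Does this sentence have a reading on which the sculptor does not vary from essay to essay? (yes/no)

Yes

The paraphrase describes the scope ordering *a sculptor* > *every essay*.
Surface scope (*a sculptor* > *every essay*) is always derivable; islands only block QR, not in-situ interpretation.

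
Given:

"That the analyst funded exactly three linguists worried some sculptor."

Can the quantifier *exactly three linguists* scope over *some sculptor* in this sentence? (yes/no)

No

*exactly three linguists* is embedded in the sentential subject *that the analyst funded exactly three linguists*.
Subjects — clausal subjects included — are islands for extraction, and QR is no exception.
So *exactly three linguists* cannot raise to a position above *some sculptor*.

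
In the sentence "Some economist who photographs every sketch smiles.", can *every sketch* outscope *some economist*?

No

*every sketch* is embedded in the relative clause *who photographs every sketch*.
Relative clauses block scope extraction: QR cannot target a position outside the modified NP.
So the wide-scope reading for *every sketch* is blocked.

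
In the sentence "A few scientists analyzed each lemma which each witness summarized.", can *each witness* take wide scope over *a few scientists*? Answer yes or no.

The target quantifier *each witness* is part of the relative clause *which each witness summarized* modifying *each lemma*.
Relative clauses are scope islands: a quantifier cannot QR out of a relative clause to take scope in the matrix clause.
So *each witness* cannot raise to a position above *a few scientists*.

No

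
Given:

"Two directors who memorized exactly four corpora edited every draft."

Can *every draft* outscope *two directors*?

Yes

*every draft* is a matrix argument; only *two directors* is modified by the relative clause *who memorized exactly four corpora*, so the RC island is irrelevant to the target quantifier.
With no island boundary between them, the object can take inverse scope over the subject via ordinary QR within the clause.
Both orderings are possible: *two directors* > *every draft* and *every draft* > *two directors*.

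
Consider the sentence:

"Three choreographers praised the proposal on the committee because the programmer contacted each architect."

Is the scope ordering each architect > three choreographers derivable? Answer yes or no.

*each architect* sits inside the adjunct clause *because the programmer contacted each architect*.
Adjunct clauses are scope islands: a quantifier inside an adjunct cannot raise into the matrix clause.
So the wide-scope reading for *each architect* is blocked.

No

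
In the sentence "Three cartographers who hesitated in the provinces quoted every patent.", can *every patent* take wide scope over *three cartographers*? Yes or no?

*every patent* sits in the matrix clause, not in the relative clause on *three cartographers*.
Clause-internal QR can adjoin the lower DP above the subject, yielding the inverse reading.

Yes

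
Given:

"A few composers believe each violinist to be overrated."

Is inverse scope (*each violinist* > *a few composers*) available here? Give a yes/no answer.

ECM infinitives lack a CP barrier, so *each violinist* can QR over the matrix subject *a few composers*.
Nothing blocks QR of the lower DP to a position above the higher one, so inverse scope is available.

Yes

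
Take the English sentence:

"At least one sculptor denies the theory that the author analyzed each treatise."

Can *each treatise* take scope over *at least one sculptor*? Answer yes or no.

*each treatise* is embedded in the complex NP *the theory that the author analyzed each treatise*.
The complex NP is opaque for QR — the quantifier is frozen inside the noun's complement.
The inverse ordering *each treatise* > *at least one sculptor* is therefore underivable.

No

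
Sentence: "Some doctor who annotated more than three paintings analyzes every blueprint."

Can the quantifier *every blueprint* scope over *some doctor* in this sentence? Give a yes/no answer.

Yes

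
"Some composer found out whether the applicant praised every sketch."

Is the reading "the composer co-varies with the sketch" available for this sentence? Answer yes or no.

The described interpretation is the *every sketch* > *some composer* scoping.
The DP *every sketch* is contained in the embedded question *whether the applicant praised every sketch*.
Embedded wh-clauses are opaque for QR, so the quantifier stays inside the question.
There is no licit LF on which *every sketch* c-commands *some composer*.
(Only the surface reading survives: one fixed composer with respect to all the relevant sketches.)

No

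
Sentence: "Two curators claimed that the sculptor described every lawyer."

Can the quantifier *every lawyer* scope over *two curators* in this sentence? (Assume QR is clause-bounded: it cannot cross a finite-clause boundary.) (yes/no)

*every lawyer* sits inside the finite complement clause *that the sculptor described every lawyer*.
With QR restricted to its own tensed clause, the embedded quantifier cannot reach a matrix scope position.
Hence only narrow scope for *every lawyer* (under *two curators*) survives.

No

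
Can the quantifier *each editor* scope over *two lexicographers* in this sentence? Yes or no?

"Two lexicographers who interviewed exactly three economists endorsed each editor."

*each editor* is a matrix argument; only *two lexicographers* is modified by the relative clause *who interviewed exactly three economists*, so the RC island is irrelevant to the target quantifier.
No island intervenes, so both surface and inverse scope are derivable.

Yes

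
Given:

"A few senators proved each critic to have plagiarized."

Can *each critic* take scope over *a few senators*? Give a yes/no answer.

*each critic* is an ECM subject; ECM complements are not islands, and the embedded quantifier may take matrix scope.
No island intervenes, so both surface and inverse scope are derivable.
So *each critic* > *a few senators* is among the available readings.

Yes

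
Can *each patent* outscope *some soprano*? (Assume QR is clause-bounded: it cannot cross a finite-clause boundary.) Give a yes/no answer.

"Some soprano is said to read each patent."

Raising constructions are monoclausal for scope purposes; *each patent* is not separated from *some soprano* by any island.
With no island boundary between them, the object can take inverse scope over the subject via ordinary QR within the clause.
So *each patent* > *some soprano* is among the available readings.

Yes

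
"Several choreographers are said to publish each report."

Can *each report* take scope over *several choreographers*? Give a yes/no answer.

Yes

Raising constructions are monoclausal for scope purposes; *each report* is not separated from *several choreographers* by any island.
QR within a single clause is free, so the lower quantifier may take scope over the higher one.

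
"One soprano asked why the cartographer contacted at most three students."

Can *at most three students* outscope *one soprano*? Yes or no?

No

The DP *at most three students* is contained in the embedded question *why the cartographer contacted at most three students*.
Embedded questions are wh-islands: a quantifier inside an indirect question cannot QR into the matrix clause.
The inverse ordering *at most three students* > *one soprano* is therefore underivable.
(Only the surface reading survives: one fixed soprano with respect to all the relevant students.)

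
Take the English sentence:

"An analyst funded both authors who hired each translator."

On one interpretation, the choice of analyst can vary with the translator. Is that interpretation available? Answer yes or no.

No

That reading corresponds to *each translator* > *an analyst*.
The DP *each translator* is contained in the relative clause *who hired each translator* modifying *both authors*.
Relative clauses block scope extraction: QR cannot target a position outside the modified NP.
*each translator* is confined to the island and cannot take scope over *an analyst*.
(Only the surface reading survives: one fixed analyst with respect to all the relevant translators.)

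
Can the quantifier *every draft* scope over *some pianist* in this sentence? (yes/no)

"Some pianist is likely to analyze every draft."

Yes

The matrix predicate is a raising verb, whose infinitival complement is not a scope island — *every draft* can QR into the matrix clause.
With no island boundary between them, the object can take inverse scope over the subject via ordinary QR within the clause.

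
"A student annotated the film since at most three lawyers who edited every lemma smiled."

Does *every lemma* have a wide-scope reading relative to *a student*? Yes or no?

The DP *every lemma* is contained in the relative clause *who edited every lemma*, which is itself inside the adjunct *since at most three lawyers who edited every lemma smiled*.
Even if one barrier were somehow void, the other would still block QR.
*every lemma* is confined to the island and cannot take scope over *a student*.

No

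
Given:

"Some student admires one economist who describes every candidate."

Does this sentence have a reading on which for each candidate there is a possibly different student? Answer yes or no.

The described interpretation is the *every candidate* > *some student* scoping.
The target quantifier *every candidate* is part of the relative clause *who describes every candidate* modifying *one economist*.
Relative clauses are scope islands: a quantifier cannot QR out of a relative clause to take scope in the matrix clause.
So *every candidate* cannot raise high enough to outscope *some student*; only the surface ordering *some student* > *every candidate* is available.
(Only the surface reading survives: one fixed student with respect to all the relevant candidates.)

No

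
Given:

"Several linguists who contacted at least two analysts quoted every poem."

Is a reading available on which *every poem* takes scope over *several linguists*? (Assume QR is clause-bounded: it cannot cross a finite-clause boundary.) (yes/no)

Yes

*every poem* is a matrix argument; only *several linguists* is modified by the relative clause *who contacted at least two analysts*, so the RC island is irrelevant to the target quantifier.
Since no island is crossed, the inverse ordering is licensed alongside surface scope.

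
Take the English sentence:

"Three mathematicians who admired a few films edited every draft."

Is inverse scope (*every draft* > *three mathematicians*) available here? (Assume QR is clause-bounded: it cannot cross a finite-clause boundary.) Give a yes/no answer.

The RC *who admired a few films* is an island, but *every draft* is not inside it — it is the matrix object, a clausemate of *three mathematicians*.
Since no island is crossed, the inverse ordering is licensed alongside surface scope.

Yes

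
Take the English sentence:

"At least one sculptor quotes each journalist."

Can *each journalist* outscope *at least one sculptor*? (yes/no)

*each journalist* and *at least one sculptor* are in the same minimal clause.
With no island boundary between them, the object can take inverse scope over the subject via ordinary QR within the clause.
So *each journalist* > *at least one sculptor* is among the available readings.

Yes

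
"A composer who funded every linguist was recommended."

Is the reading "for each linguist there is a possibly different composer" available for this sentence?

No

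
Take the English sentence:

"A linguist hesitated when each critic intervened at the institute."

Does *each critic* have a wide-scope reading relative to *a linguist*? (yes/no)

No

The DP *each critic* is contained in the adjunct clause *when each critic intervened at the institute*.
Scope out of an adjunct clause is unavailable: QR respects the adjunct-island constraint.
The inverse ordering *each critic* > *a linguist* is therefore underivable.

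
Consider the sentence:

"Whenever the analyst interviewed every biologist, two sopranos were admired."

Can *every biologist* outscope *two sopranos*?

No

*every biologist* is embedded in the adjunct clause *whenever the analyst interviewed every biologist*.
Adverbial clauses are not L-marked, so they are barriers for QR — the quantifier cannot escape the adjunct.
So *every biologist* cannot raise to a position above *two sopranos*.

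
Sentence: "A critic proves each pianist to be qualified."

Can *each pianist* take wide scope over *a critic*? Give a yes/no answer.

The ECM infinitive is scope-transparent — *each pianist* is free to raise above *a critic*.
Ordinary QR to a clause-peripheral position gives the wide-scope LF for the lower DP.
So *each pianist* > *a critic* is among the available readings.

Yes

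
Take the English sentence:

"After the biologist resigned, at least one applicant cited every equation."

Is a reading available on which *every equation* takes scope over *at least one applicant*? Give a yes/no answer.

The adjunct island is irrelevant here — *every equation* and *at least one applicant* are both in the matrix clause.
Ordinary QR to a clause-peripheral position gives the wide-scope LF for the lower DP.

Yes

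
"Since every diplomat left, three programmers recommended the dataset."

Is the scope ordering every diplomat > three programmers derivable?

No

The target quantifier *every diplomat* is part of the adjunct clause *since every diplomat left*.
Since the clause is an adjunct (not a complement), the Adjunct Condition blocks QR across its edge.
There is no licit LF on which *every diplomat* c-commands *three programmers*.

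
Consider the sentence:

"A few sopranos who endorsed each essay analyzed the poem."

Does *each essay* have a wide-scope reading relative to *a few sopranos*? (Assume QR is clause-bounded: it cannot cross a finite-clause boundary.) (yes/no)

*each essay* occurs within the relative clause *who endorsed each essay*.
QR out of a relative clause is ruled out by the relative-clause island constraint.
There is no licit LF on which *each essay* c-commands *a few sopranos*.

No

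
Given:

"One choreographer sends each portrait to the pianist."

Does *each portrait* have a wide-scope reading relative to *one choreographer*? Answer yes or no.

Yes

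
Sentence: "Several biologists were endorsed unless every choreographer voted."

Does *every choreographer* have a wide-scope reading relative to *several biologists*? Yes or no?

No

*every choreographer* sits inside the adjunct clause *unless every choreographer voted*.
Since the clause is an adjunct (not a complement), the Adjunct Condition blocks QR across its edge.
There is no licit LF on which *every choreographer* c-commands *several biologists*.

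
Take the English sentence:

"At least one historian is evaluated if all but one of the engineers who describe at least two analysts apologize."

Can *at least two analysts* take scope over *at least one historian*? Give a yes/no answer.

The DP *at least two analysts* is contained in the relative clause *who describe at least two analysts*, which is itself inside the adjunct *if all but one of the engineers who describe at least two analysts apologize*.
Nested islands: the RC island is itself inside an adjunct island, so wide scope is doubly excluded.
Hence only narrow scope for *at least two analysts* (under *at least one historian*) survives.

No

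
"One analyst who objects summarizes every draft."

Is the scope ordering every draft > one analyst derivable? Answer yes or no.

Although the sentence contains a relative clause (*who objects*), *every draft* is outside it, in the matrix VP.
No island intervenes, so both surface and inverse scope are derivable.

Yes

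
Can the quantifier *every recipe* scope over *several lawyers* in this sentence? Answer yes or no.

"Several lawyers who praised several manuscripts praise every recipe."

Yes

Although the sentence contains a relative clause (*who praised several manuscripts*), *every recipe* is outside it, in the matrix VP.
Ordinary QR to a clause-peripheral position gives the wide-scope LF for the lower DP.
The sentence is scopally ambiguous between *several lawyers* > *every recipe* and *every recipe* > *several lawyers*.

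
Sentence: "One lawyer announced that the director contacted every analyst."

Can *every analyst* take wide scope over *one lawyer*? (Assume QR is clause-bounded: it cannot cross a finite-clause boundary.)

No

*every analyst* is embedded in the finite complement clause *that the director contacted every analyst*.
With QR restricted to its own tensed clause, the embedded quantifier cannot reach a matrix scope position.
*every analyst* is confined to the island and cannot take scope over *one lawyer*.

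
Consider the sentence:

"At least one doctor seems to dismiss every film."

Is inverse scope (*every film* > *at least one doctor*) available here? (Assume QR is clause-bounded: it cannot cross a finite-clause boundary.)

Yes

*every film* is inside a raising infinitive, which is transparent to QR (no CP barrier), so it behaves as a matrix argument.
With no island boundary between them, the object can take inverse scope over the subject via ordinary QR within the clause.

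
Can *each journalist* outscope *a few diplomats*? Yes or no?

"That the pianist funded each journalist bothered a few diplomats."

No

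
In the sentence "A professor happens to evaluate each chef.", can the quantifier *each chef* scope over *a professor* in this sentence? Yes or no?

Yes

*each chef* is the object of the infinitival complement of a raising predicate; raising infinitives are transparent for QR, so the two DPs are in effect clausemates.
Since no island is crossed, the inverse ordering is licensed alongside surface scope.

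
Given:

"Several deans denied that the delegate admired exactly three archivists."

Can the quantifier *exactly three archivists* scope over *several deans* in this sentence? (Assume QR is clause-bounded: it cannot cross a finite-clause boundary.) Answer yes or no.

No

The DP *exactly three archivists* is contained in the finite complement clause *that the delegate admired exactly three archivists*.
QR is clause-bounded, so the finite complement is a scope island for the embedded quantifier.
The inverse ordering *exactly three archivists* > *several deans* is therefore underivable.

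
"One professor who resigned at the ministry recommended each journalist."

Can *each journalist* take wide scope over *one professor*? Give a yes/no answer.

Yes

The relative clause *who resigned at the ministry* modifies *one professor*, but *each journalist* is not inside that relative clause — it is an argument of the matrix verb.
Clause-internal QR can adjoin the lower DP above the subject, yielding the inverse reading.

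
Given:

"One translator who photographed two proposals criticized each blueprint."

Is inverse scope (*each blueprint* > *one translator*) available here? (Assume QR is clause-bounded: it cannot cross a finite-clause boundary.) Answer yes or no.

The relative clause *who photographed two proposals* modifies *one translator*, but *each blueprint* is not inside that relative clause — it is an argument of the matrix verb.
With no island boundary between them, the object can take inverse scope over the subject via ordinary QR within the clause.
Both orderings are possible: *one translator* > *each blueprint* and *each blueprint* > *one translator*.

Yes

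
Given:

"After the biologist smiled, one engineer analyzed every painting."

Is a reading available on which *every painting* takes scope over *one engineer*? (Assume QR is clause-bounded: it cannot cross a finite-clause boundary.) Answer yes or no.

The adjunct clause does not contain *every painting*, which is the matrix object.
Nothing blocks QR of the lower DP to a position above the higher one, so inverse scope is available.

Yes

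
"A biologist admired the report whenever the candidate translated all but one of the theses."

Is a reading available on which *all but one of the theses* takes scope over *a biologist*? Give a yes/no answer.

No

*all but one of the theses* sits inside the adjunct clause *whenever the candidate translated all but one of the theses*.
Adjunct clauses are scope islands: a quantifier inside an adjunct cannot raise into the matrix clause.
*all but one of the theses* > *a biologist* would require crossing that boundary, which is illicit.
(Only the surface reading survives: one fixed biologist with respect to all the relevant theses.)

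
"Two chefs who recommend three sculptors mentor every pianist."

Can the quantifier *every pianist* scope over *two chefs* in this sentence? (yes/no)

Although the sentence contains a relative clause (*who recommend three sculptors*), *every pianist* is outside it, in the matrix VP.
With no island boundary between them, the object can take inverse scope over the subject via ordinary QR within the clause.
So *every pianist* > *two chefs* is among the available readings.

Yes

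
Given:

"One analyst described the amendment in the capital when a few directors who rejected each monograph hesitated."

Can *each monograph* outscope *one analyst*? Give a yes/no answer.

*each monograph* sits inside the relative clause *who rejected each monograph*, which is itself inside the adjunct *when a few directors who rejected each monograph hesitated*.
The quantifier would have to escape first the RC and then the adjunct — two independent island violations.
So the wide-scope reading for *each monograph* is blocked.

No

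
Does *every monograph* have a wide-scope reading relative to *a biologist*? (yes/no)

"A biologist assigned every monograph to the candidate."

*a biologist* and *every monograph* are co-arguments of the matrix verb, with nothing but a clause-internal boundary between them.
With no island boundary between them, the object can take inverse scope over the subject via ordinary QR within the clause.
So *every monograph* > *a biologist* is among the available readings.

Yes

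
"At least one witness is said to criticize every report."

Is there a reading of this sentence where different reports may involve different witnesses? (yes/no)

Yes

That reading corresponds to *every report* > *at least one witness*.
*every report* is inside a raising infinitive, which is transparent to QR (no CP barrier), so it behaves as a matrix argument.
No island intervenes, so both surface and inverse scope are derivable.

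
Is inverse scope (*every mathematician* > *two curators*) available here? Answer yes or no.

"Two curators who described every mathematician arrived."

No

Structurally, *every mathematician* is inside the relative clause *who described every mathematician*.
Relative clauses are scope islands: a quantifier cannot QR out of a relative clause to take scope in the matrix clause.
There is no licit LF on which *every mathematician* c-commands *two curators*.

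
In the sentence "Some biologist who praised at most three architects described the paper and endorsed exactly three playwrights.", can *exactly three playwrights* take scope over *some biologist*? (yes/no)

No

The target quantifier *exactly three playwrights* is part of one conjunct of the coordinate structure (*endorsed exactly three playwrights*).
A quantifier cannot raise out of one conjunct of a coordination across the whole coordinate structure — the CSC applies to QR.
So the wide-scope reading for *exactly three playwrights* is blocked.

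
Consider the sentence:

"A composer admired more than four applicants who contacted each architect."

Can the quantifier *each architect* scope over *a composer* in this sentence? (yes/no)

No

The target quantifier *each architect* is part of the relative clause *who contacted each architect* modifying *more than four applicants*.
A relative clause is a scope island — quantifier raising cannot cross its boundary.
There is no licit LF on which *each architect* c-commands *a composer*.
(Only the surface reading survives: one fixed composer with respect to all the relevant architects.)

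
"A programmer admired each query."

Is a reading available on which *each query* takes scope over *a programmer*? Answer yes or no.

Yes

*a programmer* and *each query* are co-arguments of the matrix verb, with nothing but a clause-internal boundary between them.
Ordinary QR to a clause-peripheral position gives the wide-scope LF for the lower DP.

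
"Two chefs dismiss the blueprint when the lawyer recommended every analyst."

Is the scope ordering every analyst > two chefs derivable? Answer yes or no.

No

*every analyst* sits inside the adjunct clause *when the lawyer recommended every analyst*.
Since the clause is an adjunct (not a complement), the Adjunct Condition blocks QR across its edge.
*every analyst* > *two chefs* would require crossing that boundary, which is illicit.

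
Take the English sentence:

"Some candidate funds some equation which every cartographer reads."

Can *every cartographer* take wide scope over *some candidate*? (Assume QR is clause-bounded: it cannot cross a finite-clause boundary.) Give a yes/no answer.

No

*every cartographer* is embedded in the relative clause *which every cartographer reads* modifying *some equation*.
Quantifiers inside a relative clause are trapped there; the RC boundary blocks QR.
So *every cartographer* cannot raise to a position above *some candidate*.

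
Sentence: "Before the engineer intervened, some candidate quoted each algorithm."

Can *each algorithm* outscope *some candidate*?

Yes

The adjunct island is irrelevant here — *each algorithm* and *some candidate* are both in the matrix clause.
Ordinary QR to a clause-peripheral position gives the wide-scope LF for the lower DP.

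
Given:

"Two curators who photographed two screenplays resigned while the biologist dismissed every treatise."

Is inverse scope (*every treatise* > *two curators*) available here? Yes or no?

The DP *every treatise* is contained in the adjunct clause *while the biologist dismissed every treatise*.
Adjunct clauses are scope islands: a quantifier inside an adjunct cannot raise into the matrix clause.
Hence only narrow scope for *every treatise* (under *two curators*) survives.

No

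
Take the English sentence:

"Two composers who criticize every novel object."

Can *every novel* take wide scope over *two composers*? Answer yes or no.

No

The target quantifier *every novel* is part of the relative clause *who criticize every novel*.
The relative clause forms an island for QR, so the quantifier is confined to the head noun's restrictor.
Hence only narrow scope for *every novel* (under *two composers*) survives.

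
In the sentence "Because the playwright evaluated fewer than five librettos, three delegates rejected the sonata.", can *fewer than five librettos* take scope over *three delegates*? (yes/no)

*fewer than five librettos* occurs within the adjunct clause *because the playwright evaluated fewer than five librettos*.
Adjuncts are opaque for quantifier raising; a quantifier in an adjunct stays inside it.
There is no licit LF on which *fewer than five librettos* c-commands *three delegates*.

No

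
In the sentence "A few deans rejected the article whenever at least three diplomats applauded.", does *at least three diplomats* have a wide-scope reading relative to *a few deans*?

No

Structurally, *at least three diplomats* is inside the adjunct clause *whenever at least three diplomats applauded*.
Since the clause is an adjunct (not a complement), the Adjunct Condition blocks QR across its edge.
The inverse ordering *at least three diplomats* > *a few deans* is therefore underivable.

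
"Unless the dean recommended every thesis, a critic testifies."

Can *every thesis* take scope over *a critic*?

No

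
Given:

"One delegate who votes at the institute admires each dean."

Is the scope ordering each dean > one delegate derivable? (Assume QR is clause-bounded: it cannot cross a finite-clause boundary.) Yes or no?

Although the sentence contains a relative clause (*who votes at the institute*), *each dean* is outside it, in the matrix VP.
Ordinary QR to a clause-peripheral position gives the wide-scope LF for the lower DP.

Yes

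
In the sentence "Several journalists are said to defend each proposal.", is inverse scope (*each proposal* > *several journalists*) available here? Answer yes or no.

Raising constructions are monoclausal for scope purposes; *each proposal* is not separated from *several journalists* by any island.
Clause-internal QR can adjoin the lower DP above the subject, yielding the inverse reading.

Yes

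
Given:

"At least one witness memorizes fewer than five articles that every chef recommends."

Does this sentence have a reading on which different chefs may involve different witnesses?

This is the *every chef* > *at least one witness* reading.
*every chef* occurs within the relative clause *that every chef recommends* modifying *fewer than five articles*.
Quantifiers inside a relative clause are trapped there; the RC boundary blocks QR.
*every chef* is confined to the island and cannot take scope over *at least one witness*.

No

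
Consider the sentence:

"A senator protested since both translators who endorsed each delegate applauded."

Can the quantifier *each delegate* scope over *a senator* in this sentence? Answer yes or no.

No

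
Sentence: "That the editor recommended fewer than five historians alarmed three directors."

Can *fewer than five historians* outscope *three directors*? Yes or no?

No

Structurally, *fewer than five historians* is inside the sentential subject *that the editor recommended fewer than five historians*.
The Sentential Subject Constraint rules out raising the quantifier out of the that-clause subject.
*fewer than five historians* > *three directors* would require crossing that boundary, which is illicit.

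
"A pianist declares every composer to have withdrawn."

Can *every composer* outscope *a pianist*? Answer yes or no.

Yes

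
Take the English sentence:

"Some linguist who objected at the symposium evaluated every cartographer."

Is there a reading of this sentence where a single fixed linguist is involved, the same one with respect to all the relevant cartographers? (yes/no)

The paraphrase describes the scope ordering *some linguist* > *every cartographer*.
Nothing needs to raise for *some linguist* > *every cartographer*, so no island constraint is at stake.

Yes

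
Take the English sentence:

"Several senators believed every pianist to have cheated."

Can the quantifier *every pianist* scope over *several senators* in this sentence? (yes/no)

The ECM infinitive is scope-transparent — *every pianist* is free to raise above *several senators*.
Clause-internal QR can adjoin the lower DP above the subject, yielding the inverse reading.
So *every pianist* > *several senators* is among the available readings.

Yes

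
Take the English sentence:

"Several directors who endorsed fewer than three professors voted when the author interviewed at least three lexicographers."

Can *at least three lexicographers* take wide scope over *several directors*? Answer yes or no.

No

*at least three lexicographers* sits inside the adjunct clause *when the author interviewed at least three lexicographers*.
Scope out of an adjunct clause is unavailable: QR respects the adjunct-island constraint.
There is no licit LF on which *at least three lexicographers* c-commands *several directors*.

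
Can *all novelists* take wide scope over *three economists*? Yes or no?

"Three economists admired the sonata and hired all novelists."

No

The DP *all novelists* is contained in one conjunct of the coordinate structure (*hired all novelists*).
Coordinate structures are islands for non-across-the-board movement, QR included.
So *all novelists* cannot raise to a position above *three economists*.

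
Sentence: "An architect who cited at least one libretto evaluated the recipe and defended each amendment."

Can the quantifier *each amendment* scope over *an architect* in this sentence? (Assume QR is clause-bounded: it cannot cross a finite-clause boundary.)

No

The DP *each amendment* is contained in one conjunct of the coordinate structure (*defended each amendment*).
Asymmetric QR out of one conjunct violates the Coordinate Structure Constraint.
So *each amendment* cannot raise to a position above *an architect*.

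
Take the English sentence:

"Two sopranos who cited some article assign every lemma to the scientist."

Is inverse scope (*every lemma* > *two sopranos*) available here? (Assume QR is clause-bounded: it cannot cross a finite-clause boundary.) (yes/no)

The relative clause *who cited some article* modifies *two sopranos*, but *every lemma* is not inside that relative clause — it is an argument of the matrix verb.
Nothing blocks QR of the lower DP to a position above the higher one, so inverse scope is available.

Yes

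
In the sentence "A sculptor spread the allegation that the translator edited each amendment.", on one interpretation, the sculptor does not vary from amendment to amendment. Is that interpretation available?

The described interpretation is the *a sculptor* > *each amendment* scoping.
Surface scope (*a sculptor* > *each amendment*) is always derivable; islands only block QR, not in-situ interpretation.

Yes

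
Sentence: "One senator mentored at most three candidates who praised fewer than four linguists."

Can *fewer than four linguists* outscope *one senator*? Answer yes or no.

No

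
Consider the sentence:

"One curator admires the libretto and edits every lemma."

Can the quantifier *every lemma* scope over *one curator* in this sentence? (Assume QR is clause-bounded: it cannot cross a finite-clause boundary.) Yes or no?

*every lemma* sits inside one conjunct of the coordinate structure (*edits every lemma*).
Coordinate structures are islands for non-across-the-board movement, QR included.
There is no licit LF on which *every lemma* c-commands *one curator*.
(Only the surface reading survives: one fixed curator with respect to all the relevant lemmas.)

No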